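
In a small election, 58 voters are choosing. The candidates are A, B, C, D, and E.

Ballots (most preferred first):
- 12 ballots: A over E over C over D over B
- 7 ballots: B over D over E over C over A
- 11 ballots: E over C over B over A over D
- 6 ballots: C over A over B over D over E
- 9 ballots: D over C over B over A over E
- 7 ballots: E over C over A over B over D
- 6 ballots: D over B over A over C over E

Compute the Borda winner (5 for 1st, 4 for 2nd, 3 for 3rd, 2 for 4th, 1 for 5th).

A: 12×5 + 7×1 + 11×2 + 6×4 + 9×2 + 7×3 + 6×3 = 170
B: 12×1 + 7×5 + 11×3 + 6×3 + 9×3 + 7×2 + 6×4 = 163
C: 12×3 + 7×2 + 11×4 + 6×5 + 9×4 + 7×4 + 6×2 = 200
D: 12×2 + 7×4 + 11×1 + 6×2 + 9×5 + 7×1 + 6×5 = 157
E: 12×4 + 7×3 + 11×5 + 6×1 + 9×1 + 7×5 + 6×1 = 180

C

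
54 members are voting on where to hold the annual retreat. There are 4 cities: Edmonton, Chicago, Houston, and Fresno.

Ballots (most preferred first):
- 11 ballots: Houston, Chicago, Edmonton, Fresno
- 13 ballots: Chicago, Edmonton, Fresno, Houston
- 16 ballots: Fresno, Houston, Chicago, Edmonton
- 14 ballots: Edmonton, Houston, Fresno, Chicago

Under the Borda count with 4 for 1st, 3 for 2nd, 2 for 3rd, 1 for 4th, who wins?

Houston

Edmonton: 11×2 + 13×3 + 16×1 + 14×4 = 133
Chicago: 11×3 + 13×4 + 16×2 + 14×1 = 131
Houston: 11×4 + 13×1 + 16×3 + 14×3 = 147
Fresno: 11×1 + 13×2 + 16×4 + 14×2 = 129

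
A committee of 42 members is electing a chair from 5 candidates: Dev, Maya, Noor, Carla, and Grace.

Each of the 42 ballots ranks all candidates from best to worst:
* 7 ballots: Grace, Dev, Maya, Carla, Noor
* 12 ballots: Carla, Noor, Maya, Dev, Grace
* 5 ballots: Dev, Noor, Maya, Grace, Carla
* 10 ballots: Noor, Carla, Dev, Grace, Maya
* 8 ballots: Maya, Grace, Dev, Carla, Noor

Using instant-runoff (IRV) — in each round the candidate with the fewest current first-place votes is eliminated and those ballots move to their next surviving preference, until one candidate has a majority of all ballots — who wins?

Round 1: Dev 5, Maya 8, Noor 10, Carla 12, Grace 7. Dev eliminated.
Round 2: Maya 8, Noor 15, Carla 12, Grace 7. Grace eliminated.
Round 3: Maya 15, Noor 15, Carla 12. Carla eliminated.
Round 4: Maya 15, Noor 27. Noor has a majority (≥22).

Noor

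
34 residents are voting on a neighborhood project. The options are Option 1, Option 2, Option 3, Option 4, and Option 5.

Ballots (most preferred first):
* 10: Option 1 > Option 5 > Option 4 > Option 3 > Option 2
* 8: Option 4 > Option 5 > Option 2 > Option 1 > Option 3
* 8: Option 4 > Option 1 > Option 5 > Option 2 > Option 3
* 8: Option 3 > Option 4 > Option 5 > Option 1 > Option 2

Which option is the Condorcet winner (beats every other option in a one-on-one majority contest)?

Option 4

Option 4 vs Option 1: 24–10
Option 4 vs Option 2: 34–0
Option 4 vs Option 3: 26–8
Option 4 vs Option 5: 24–10
Option 4 beats every other option.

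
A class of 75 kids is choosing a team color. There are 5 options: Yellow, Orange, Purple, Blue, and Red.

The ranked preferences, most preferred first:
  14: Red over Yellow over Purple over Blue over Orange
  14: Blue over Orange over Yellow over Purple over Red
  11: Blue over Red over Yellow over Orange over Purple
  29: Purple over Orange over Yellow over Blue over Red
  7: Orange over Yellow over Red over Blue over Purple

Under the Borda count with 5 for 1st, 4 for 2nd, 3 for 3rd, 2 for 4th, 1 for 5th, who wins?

Yellow: 14×4 + 14×3 + 11×3 + 29×3 + 7×4 = 246
Orange: 14×1 + 14×4 + 11×2 + 29×4 + 7×5 = 243
Purple: 14×3 + 14×2 + 11×1 + 29×5 + 7×1 = 233
Blue: 14×2 + 14×5 + 11×5 + 29×2 + 7×2 = 225
Red: 14×5 + 14×1 + 11×4 + 29×1 + 7×3 = 178

Yellow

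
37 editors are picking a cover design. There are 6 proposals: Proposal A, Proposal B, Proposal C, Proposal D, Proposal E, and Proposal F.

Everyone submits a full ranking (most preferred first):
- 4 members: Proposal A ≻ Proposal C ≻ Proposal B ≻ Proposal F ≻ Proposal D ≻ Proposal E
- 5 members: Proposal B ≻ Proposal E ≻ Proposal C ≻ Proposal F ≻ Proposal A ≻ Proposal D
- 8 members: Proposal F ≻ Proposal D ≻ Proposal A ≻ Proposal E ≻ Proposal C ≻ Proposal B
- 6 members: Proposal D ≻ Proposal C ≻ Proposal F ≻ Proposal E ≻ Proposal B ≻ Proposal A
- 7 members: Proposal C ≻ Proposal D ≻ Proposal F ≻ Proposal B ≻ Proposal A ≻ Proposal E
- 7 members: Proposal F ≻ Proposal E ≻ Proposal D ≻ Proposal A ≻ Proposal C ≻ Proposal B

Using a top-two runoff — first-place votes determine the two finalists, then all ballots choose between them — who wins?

Proposal C

Round 1 first-place votes: Proposal A 4, Proposal B 5, Proposal C 7, Proposal D 6, Proposal E 0, Proposal F 15. Proposal F and Proposal C advance.
Runoff: Proposal F is ranked above Proposal C on 15 ballots, Proposal C above Proposal F on 22.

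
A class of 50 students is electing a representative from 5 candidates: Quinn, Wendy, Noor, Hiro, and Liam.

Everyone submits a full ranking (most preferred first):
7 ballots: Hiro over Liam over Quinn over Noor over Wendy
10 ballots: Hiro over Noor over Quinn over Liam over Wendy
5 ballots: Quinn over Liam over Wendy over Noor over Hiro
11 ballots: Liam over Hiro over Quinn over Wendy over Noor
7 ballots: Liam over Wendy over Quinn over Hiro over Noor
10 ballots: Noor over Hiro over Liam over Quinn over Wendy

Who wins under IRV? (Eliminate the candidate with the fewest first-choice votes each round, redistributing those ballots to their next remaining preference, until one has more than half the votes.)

Hiro

Round 1: Quinn 5, Wendy 0, Noor 10, Hiro 17, Liam 18. Wendy eliminated.
Round 2: Quinn 5, Noor 10, Hiro 17, Liam 18. Quinn eliminated.
Round 3: Noor 10, Hiro 17, Liam 23. Noor eliminated.
Round 4: Hiro 27, Liam 23. Hiro has a majority (≥26).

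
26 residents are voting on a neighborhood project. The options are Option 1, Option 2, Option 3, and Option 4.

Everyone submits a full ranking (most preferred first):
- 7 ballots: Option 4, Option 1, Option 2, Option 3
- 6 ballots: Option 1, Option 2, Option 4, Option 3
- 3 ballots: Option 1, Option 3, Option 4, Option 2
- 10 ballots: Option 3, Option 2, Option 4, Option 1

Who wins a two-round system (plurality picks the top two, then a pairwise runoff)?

Round 1 first-place votes: Option 1 9, Option 2 0, Option 3 10, Option 4 7. Option 3 and Option 1 advance.
Runoff: Option 3 is ranked above Option 1 on 10 ballots, Option 1 above Option 3 on 16.

Option 1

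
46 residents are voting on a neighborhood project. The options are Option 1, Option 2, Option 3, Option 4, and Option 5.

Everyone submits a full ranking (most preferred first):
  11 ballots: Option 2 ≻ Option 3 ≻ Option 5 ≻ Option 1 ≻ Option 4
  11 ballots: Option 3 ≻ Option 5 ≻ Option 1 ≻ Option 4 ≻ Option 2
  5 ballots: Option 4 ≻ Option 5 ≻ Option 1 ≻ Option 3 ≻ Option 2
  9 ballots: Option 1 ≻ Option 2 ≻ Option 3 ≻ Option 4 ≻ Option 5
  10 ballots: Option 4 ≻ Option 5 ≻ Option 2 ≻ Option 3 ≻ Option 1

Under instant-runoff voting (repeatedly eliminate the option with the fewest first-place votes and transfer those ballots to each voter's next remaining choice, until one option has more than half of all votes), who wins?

Option 4

Round 1: Option 1 9, Option 2 11, Option 3 11, Option 4 15, Option 5 0. Option 5 eliminated.
Round 2: Option 1 9, Option 2 11, Option 3 11, Option 4 15. Option 1 eliminated.
Round 3: Option 2 20, Option 3 11, Option 4 15. Option 3 eliminated.
Round 4: Option 2 20, Option 4 26. Option 4 has a majority (≥24).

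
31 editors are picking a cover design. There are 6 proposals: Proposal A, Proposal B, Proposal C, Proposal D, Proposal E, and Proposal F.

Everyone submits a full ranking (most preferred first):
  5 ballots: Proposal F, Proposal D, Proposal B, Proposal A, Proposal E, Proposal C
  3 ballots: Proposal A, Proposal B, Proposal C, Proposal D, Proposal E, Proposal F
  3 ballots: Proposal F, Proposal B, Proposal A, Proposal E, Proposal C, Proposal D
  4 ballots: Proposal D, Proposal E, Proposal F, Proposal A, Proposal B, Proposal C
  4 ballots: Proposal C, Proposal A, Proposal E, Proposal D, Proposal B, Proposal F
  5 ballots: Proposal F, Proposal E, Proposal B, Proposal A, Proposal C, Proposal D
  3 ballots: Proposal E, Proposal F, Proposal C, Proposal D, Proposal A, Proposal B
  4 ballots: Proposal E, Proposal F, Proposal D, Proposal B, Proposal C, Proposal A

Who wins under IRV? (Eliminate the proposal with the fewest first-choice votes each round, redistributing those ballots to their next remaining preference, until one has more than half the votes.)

Proposal E

Round 1: Proposal A 3, Proposal B 0, Proposal C 4, Proposal D 4, Proposal E 7, Proposal F 13. Proposal B eliminated.
Round 2: Proposal A 3, Proposal C 4, Proposal D 4, Proposal E 7, Proposal F 13. Proposal A eliminated.
Round 3: Proposal C 7, Proposal D 4, Proposal E 7, Proposal F 13. Proposal D eliminated.
Round 4: Proposal C 7, Proposal E 11, Proposal F 13. Proposal C eliminated.
Round 5: Proposal E 18, Proposal F 13. Proposal E has a majority (≥16).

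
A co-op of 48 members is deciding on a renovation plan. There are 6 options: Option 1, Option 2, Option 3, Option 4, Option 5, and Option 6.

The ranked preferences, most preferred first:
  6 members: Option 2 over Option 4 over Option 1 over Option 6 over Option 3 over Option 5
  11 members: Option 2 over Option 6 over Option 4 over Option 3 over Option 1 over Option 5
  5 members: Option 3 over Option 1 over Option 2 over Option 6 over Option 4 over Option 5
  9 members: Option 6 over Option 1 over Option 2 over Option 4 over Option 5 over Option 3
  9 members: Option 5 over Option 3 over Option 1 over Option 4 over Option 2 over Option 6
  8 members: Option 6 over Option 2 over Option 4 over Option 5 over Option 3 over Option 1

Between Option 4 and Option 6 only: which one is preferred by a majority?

Option 6

Option 4 is ranked above Option 6 on 15 ballots; Option 6 above Option 4 on 33.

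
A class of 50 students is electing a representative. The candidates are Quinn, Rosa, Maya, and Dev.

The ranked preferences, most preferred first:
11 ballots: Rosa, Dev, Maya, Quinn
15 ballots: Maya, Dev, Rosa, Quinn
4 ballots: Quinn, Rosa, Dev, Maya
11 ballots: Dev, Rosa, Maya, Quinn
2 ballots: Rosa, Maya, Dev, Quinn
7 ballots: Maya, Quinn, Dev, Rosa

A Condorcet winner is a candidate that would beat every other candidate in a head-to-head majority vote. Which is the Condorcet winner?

Dev vs Quinn: 39–11
Dev vs Rosa: 33–17
Dev vs Maya: 26–24
Dev beats every other candidate.

Dev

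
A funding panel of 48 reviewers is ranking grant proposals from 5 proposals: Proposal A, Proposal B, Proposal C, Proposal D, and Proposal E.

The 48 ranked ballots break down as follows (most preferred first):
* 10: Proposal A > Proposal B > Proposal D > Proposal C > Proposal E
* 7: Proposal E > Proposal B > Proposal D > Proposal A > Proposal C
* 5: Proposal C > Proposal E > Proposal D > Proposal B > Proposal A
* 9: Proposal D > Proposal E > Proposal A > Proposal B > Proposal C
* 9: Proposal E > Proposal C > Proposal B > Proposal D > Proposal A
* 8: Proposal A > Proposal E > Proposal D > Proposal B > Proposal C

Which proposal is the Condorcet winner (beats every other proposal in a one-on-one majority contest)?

Proposal E vs Proposal A: 30–18
Proposal E vs Proposal B: 38–10
Proposal E vs Proposal C: 33–15
Proposal E vs Proposal D: 29–19
Proposal E beats every other proposal.

Proposal E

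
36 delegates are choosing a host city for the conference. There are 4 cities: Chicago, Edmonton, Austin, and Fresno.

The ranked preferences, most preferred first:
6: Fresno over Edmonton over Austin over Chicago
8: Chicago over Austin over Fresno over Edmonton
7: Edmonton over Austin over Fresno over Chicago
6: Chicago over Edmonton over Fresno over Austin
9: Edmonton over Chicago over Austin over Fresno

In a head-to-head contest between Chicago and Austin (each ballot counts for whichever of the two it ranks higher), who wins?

Chicago is ranked above Austin on 23 ballots; Austin above Chicago on 13.

Chicago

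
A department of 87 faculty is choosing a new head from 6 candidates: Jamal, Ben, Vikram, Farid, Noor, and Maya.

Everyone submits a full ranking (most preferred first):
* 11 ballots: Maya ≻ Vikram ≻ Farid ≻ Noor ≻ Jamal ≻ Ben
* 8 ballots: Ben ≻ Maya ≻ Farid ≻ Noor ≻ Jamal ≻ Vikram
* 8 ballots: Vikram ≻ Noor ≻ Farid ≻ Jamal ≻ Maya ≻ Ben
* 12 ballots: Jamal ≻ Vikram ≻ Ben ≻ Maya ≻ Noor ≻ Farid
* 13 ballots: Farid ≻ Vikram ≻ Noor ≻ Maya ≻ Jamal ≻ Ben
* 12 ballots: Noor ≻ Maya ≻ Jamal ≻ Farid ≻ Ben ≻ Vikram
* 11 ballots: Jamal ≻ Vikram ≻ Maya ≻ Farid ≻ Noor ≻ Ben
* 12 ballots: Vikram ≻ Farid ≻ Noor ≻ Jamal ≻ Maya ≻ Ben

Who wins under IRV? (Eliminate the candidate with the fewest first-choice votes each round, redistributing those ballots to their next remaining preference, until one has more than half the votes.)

Vikram

Round 1: Jamal 23, Ben 8, Vikram 20, Farid 13, Noor 12, Maya 11. Ben eliminated.
Round 2: Jamal 23, Vikram 20, Farid 13, Noor 12, Maya 19. Noor eliminated.
Round 3: Jamal 23, Vikram 20, Farid 13, Maya 31. Farid eliminated.
Round 4: Jamal 23, Vikram 33, Maya 31. Jamal eliminated.
Round 5: Vikram 56, Maya 31. Vikram has a majority (≥44).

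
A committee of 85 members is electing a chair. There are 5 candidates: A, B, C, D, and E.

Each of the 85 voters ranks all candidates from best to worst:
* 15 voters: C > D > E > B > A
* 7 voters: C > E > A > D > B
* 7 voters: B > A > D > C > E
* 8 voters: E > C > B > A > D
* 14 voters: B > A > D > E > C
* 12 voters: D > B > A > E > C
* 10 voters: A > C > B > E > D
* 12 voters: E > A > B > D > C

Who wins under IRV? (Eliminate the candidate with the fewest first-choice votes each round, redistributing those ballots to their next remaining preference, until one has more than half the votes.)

B

Round 1: A 10, B 21, C 22, D 12, E 20. A eliminated.
Round 2: B 21, C 32, D 12, E 20. D eliminated.
Round 3: B 33, C 32, E 20. E eliminated.
Round 4: B 45, C 40. B has a majority (≥43).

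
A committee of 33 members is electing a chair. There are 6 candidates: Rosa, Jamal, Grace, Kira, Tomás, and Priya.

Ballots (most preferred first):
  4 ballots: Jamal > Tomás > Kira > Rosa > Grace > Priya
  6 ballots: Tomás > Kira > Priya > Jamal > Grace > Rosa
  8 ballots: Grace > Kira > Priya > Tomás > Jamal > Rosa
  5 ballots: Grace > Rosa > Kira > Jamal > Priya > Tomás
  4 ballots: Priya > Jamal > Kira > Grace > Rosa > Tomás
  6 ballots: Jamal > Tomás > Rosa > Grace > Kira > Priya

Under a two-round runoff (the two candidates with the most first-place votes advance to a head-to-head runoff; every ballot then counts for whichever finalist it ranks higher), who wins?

Round 1 first-place votes: Rosa 0, Jamal 10, Grace 13, Kira 0, Tomás 6, Priya 4. Grace and Jamal advance.
Runoff: Grace is ranked above Jamal on 13 ballots, Jamal above Grace on 20.

Jamal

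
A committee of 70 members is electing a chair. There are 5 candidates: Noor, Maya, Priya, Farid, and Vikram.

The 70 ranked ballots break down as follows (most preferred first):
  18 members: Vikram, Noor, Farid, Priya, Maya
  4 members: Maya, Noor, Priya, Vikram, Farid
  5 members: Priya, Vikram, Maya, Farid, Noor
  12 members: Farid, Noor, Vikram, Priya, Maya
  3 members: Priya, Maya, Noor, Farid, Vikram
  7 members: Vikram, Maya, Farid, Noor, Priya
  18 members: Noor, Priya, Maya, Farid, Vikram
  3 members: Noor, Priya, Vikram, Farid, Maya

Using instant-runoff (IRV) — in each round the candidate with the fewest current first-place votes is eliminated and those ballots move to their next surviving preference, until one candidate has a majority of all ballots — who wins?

Noor

Round 1: Noor 21, Maya 4, Priya 8, Farid 12, Vikram 25. Maya eliminated.
Round 2: Noor 25, Priya 8, Farid 12, Vikram 25. Priya eliminated.
Round 3: Noor 28, Farid 12, Vikram 30. Farid eliminated.
Round 4: Noor 40, Vikram 30. Noor has a majority (≥36).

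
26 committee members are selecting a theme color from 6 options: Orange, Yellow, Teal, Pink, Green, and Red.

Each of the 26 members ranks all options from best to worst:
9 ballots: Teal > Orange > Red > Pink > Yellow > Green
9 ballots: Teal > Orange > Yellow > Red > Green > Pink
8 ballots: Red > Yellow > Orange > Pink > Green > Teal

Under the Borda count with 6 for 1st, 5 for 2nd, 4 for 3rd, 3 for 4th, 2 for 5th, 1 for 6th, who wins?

Orange: 9×5 + 9×5 + 8×4 = 122
Yellow: 9×2 + 9×4 + 8×5 = 94
Teal: 9×6 + 9×6 + 8×1 = 116
Pink: 9×3 + 9×1 + 8×3 = 60
Green: 9×1 + 9×2 + 8×2 = 43
Red: 9×4 + 9×3 + 8×6 = 111

Orange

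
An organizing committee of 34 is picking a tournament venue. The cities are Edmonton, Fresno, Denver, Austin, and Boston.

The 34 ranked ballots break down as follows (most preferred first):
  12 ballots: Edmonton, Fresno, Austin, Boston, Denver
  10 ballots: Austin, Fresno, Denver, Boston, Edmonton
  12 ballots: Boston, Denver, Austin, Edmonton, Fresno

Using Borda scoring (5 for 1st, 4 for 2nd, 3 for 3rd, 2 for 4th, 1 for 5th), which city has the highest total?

Edmonton: 12×5 + 10×1 + 12×2 = 94
Fresno: 12×4 + 10×4 + 12×1 = 100
Denver: 12×1 + 10×3 + 12×4 = 90
Austin: 12×3 + 10×5 + 12×3 = 122
Boston: 12×2 + 10×2 + 12×5 = 104

Austin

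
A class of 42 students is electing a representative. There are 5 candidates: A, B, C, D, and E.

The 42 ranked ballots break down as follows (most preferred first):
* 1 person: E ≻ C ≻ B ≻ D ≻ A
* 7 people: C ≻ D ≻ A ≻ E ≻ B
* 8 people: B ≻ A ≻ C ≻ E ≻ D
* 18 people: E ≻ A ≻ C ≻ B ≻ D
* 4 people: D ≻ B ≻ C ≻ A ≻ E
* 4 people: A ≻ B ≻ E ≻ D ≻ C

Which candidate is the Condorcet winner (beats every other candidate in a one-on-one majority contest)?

A vs B: 29–13
A vs C: 30–12
A vs D: 30–12
A vs E: 23–19
A beats every other candidate.

A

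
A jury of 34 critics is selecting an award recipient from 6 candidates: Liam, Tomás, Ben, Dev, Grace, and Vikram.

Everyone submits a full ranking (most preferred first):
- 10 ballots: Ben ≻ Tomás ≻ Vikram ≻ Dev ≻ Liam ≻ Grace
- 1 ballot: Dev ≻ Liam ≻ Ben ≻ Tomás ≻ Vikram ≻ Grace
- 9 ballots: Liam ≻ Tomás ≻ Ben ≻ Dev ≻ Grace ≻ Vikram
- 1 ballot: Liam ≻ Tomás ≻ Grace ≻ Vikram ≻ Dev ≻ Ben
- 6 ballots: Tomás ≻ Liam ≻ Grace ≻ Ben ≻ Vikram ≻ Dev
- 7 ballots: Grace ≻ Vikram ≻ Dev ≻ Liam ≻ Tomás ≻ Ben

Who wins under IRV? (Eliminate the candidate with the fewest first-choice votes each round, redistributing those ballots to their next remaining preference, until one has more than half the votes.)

Liam

Round 1: Liam 10, Tomás 6, Ben 10, Dev 1, Grace 7, Vikram 0. Vikram eliminated.
Round 2: Liam 10, Tomás 6, Ben 10, Dev 1, Grace 7. Dev eliminated.
Round 3: Liam 11, Tomás 6, Ben 10, Grace 7. Tomás eliminated.
Round 4: Liam 17, Ben 10, Grace 7. Grace eliminated.
Round 5: Liam 24, Ben 10. Liam has a majority (≥18).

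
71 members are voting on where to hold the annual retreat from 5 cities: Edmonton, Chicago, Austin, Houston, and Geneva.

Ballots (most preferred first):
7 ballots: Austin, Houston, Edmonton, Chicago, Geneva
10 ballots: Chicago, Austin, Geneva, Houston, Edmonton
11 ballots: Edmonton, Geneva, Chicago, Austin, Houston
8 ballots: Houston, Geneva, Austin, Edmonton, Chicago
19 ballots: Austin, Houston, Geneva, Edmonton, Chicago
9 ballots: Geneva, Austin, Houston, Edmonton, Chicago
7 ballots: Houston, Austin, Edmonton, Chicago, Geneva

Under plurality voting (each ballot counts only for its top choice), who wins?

Austin

First-place votes: Edmonton 11, Chicago 10, Austin 26, Houston 15, Geneva 9.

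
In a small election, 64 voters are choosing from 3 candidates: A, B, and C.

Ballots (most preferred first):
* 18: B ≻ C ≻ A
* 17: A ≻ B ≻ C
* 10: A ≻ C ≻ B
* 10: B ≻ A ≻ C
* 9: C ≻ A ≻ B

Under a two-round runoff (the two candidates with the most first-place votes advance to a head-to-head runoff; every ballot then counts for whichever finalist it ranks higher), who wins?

A

Round 1 first-place votes: A 27, B 28, C 9. B and A advance.
Runoff: B is ranked above A on 28 ballots, A above B on 36.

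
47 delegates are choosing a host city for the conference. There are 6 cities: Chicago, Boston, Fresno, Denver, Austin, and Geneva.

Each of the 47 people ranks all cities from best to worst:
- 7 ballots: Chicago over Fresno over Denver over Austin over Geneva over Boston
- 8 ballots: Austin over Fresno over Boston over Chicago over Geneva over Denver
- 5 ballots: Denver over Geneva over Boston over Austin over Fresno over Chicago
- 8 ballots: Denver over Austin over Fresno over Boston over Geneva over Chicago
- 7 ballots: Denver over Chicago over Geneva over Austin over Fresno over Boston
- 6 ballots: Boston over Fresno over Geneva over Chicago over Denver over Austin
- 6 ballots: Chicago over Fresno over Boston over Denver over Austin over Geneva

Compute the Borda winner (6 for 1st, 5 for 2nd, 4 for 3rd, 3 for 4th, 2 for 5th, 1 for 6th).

Chicago: 7×6 + 8×3 + 5×1 + 8×1 + 7×5 + 6×3 + 6×6 = 168
Boston: 7×1 + 8×4 + 5×4 + 8×3 + 7×1 + 6×6 + 6×4 = 150
Fresno: 7×5 + 8×5 + 5×2 + 8×4 + 7×2 + 6×5 + 6×5 = 191
Denver: 7×4 + 8×1 + 5×6 + 8×6 + 7×6 + 6×2 + 6×3 = 186
Austin: 7×3 + 8×6 + 5×3 + 8×5 + 7×3 + 6×1 + 6×2 = 163
Geneva: 7×2 + 8×2 + 5×5 + 8×2 + 7×4 + 6×4 + 6×1 = 129

Fresno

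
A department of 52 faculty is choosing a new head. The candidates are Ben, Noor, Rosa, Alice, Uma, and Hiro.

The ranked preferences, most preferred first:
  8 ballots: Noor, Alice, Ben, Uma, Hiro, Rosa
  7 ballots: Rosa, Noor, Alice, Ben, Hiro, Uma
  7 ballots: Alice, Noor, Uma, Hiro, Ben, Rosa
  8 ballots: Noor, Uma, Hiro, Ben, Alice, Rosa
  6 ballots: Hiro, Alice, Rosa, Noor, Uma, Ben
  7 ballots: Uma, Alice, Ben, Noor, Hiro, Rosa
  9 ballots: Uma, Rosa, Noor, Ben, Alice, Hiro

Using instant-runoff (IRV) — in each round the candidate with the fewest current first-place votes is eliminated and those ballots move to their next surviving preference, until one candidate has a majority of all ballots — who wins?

Noor

Round 1: Ben 0, Noor 16, Rosa 7, Alice 7, Uma 16, Hiro 6. Ben eliminated.
Round 2: Noor 16, Rosa 7, Alice 7, Uma 16, Hiro 6. Hiro eliminated.
Round 3: Noor 16, Rosa 7, Alice 13, Uma 16. Rosa eliminated.
Round 4: Noor 23, Alice 13, Uma 16. Alice eliminated.
Round 5: Noor 36, Uma 16. Noor has a majority (≥27).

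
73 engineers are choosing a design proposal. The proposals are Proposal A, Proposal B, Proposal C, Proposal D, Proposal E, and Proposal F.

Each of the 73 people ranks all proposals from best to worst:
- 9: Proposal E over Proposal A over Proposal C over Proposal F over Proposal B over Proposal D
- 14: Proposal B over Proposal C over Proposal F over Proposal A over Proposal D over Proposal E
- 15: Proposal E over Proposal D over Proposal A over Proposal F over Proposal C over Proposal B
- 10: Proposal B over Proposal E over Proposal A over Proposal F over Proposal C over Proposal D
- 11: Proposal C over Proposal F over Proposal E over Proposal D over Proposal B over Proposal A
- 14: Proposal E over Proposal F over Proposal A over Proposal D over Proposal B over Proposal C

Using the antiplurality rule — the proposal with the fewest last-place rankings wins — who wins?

Last-place votes: Proposal A 11, Proposal B 15, Proposal C 14, Proposal D 19, Proposal E 14, Proposal F 0.

Proposal F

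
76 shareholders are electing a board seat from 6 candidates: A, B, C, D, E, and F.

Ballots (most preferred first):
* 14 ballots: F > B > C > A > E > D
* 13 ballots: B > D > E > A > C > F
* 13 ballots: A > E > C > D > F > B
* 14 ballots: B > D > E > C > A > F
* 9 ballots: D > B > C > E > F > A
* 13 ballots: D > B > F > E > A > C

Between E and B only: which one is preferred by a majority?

E is ranked above B on 13 ballots; B above E on 63.

B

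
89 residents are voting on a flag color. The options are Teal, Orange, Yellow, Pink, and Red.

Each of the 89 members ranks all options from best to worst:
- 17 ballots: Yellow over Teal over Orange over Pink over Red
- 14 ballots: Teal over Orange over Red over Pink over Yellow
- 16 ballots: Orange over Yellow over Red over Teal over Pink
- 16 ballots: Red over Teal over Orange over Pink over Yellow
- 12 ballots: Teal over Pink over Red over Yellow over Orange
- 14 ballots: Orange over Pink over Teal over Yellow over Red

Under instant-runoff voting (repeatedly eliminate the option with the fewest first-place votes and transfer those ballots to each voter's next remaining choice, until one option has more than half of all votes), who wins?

Teal

Round 1: Teal 26, Orange 30, Yellow 17, Pink 0, Red 16. Pink eliminated.
Round 2: Teal 26, Orange 30, Yellow 17, Red 16. Red eliminated.
Round 3: Teal 42, Orange 30, Yellow 17. Yellow eliminated.
Round 4: Teal 59, Orange 30. Teal has a majority (≥45).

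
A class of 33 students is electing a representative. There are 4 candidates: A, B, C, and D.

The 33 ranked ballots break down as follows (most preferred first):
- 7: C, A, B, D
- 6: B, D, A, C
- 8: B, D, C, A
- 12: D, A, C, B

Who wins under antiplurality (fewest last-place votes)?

Last-place votes: A 8, B 12, C 6, D 7.

C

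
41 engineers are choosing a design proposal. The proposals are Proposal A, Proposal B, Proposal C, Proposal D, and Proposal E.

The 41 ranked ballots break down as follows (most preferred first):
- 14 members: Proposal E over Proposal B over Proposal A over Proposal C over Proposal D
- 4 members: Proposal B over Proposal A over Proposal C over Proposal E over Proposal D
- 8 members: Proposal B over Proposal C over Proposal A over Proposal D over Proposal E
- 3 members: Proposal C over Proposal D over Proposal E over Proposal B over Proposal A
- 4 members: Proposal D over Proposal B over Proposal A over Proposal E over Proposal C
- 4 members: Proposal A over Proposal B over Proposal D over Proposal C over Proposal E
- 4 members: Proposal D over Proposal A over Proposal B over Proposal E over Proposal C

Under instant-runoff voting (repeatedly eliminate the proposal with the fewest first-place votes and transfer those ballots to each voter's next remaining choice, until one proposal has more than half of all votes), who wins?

Proposal B

Round 1: Proposal A 4, Proposal B 12, Proposal C 3, Proposal D 8, Proposal E 14. Proposal C eliminated.
Round 2: Proposal A 4, Proposal B 12, Proposal D 11, Proposal E 14. Proposal A eliminated.
Round 3: Proposal B 16, Proposal D 11, Proposal E 14. Proposal D eliminated.
Round 4: Proposal B 24, Proposal E 17. Proposal B has a majority (≥21).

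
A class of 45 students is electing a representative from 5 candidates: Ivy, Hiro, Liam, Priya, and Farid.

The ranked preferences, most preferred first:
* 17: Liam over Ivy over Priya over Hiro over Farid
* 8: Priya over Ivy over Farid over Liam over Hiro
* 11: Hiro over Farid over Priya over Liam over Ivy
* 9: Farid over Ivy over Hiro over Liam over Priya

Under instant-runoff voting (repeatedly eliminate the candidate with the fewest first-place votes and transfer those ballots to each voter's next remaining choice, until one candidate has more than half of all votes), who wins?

Farid

Round 1: Ivy 0, Hiro 11, Liam 17, Priya 8, Farid 9. Ivy eliminated.
Round 2: Hiro 11, Liam 17, Priya 8, Farid 9. Priya eliminated.
Round 3: Hiro 11, Liam 17, Farid 17. Hiro eliminated.
Round 4: Liam 17, Farid 28. Farid has a majority (≥23).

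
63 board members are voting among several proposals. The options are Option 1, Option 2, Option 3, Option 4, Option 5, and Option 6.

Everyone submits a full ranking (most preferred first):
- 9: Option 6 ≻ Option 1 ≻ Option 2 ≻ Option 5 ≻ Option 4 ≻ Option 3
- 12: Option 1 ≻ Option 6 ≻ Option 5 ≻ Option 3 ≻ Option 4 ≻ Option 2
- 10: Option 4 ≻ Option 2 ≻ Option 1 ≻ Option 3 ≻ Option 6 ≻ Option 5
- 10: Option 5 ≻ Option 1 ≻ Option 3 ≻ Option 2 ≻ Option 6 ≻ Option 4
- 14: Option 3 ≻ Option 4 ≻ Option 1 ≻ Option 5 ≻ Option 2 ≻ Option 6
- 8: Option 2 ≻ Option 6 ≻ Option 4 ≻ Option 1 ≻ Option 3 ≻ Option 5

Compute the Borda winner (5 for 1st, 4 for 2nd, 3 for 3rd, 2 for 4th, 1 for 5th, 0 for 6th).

Option 1

Option 1: 9×4 + 12×5 + 10×3 + 10×4 + 14×3 + 8×2 = 224
Option 2: 9×3 + 12×0 + 10×4 + 10×2 + 14×1 + 8×5 = 141
Option 3: 9×0 + 12×2 + 10×2 + 10×3 + 14×5 + 8×1 = 152
Option 4: 9×1 + 12×1 + 10×5 + 10×0 + 14×4 + 8×3 = 151
Option 5: 9×2 + 12×3 + 10×0 + 10×5 + 14×2 + 8×0 = 132
Option 6: 9×5 + 12×4 + 10×1 + 10×1 + 14×0 + 8×4 = 145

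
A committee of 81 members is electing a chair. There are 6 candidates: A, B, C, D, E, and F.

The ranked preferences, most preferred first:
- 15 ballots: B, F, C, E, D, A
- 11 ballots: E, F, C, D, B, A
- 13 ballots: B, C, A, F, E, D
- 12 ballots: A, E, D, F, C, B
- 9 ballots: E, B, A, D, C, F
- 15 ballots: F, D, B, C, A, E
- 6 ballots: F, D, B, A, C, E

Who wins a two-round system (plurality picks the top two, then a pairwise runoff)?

Round 1 first-place votes: A 12, B 28, C 0, D 0, E 20, F 21. B and F advance.
Runoff: B is ranked above F on 37 ballots, F above B on 44.

F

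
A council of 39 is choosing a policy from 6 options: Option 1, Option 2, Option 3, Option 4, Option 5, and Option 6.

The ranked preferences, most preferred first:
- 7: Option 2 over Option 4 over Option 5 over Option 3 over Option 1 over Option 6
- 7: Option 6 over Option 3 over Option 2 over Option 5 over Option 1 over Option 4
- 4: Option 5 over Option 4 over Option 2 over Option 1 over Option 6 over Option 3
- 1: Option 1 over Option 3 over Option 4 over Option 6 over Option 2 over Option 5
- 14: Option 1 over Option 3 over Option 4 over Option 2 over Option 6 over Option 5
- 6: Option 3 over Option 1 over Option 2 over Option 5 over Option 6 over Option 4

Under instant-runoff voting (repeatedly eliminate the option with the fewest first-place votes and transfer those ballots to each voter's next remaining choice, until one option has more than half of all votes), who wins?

Option 1

Round 1: Option 1 15, Option 2 7, Option 3 6, Option 4 0, Option 5 4, Option 6 7. Option 4 eliminated.
Round 2: Option 1 15, Option 2 7, Option 3 6, Option 5 4, Option 6 7. Option 5 eliminated.
Round 3: Option 1 15, Option 2 11, Option 3 6, Option 6 7. Option 3 eliminated.
Round 4: Option 1 21, Option 2 11, Option 6 7. Option 1 has a majority (≥20).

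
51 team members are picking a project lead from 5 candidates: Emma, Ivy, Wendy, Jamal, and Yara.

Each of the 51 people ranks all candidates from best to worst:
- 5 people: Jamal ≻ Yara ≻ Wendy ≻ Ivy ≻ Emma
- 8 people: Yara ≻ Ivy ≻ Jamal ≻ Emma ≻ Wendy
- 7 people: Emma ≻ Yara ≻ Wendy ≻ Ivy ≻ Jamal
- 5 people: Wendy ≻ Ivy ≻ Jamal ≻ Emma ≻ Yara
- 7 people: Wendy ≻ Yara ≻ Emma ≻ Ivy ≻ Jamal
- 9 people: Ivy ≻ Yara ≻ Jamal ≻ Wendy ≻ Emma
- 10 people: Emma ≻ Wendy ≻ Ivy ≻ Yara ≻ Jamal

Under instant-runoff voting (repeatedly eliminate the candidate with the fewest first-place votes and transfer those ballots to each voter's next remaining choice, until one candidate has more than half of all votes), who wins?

Round 1: Emma 17, Ivy 9, Wendy 12, Jamal 5, Yara 8. Jamal eliminated.
Round 2: Emma 17, Ivy 9, Wendy 12, Yara 13. Ivy eliminated.
Round 3: Emma 17, Wendy 12, Yara 22. Wendy eliminated.
Round 4: Emma 22, Yara 29. Yara has a majority (≥26).

Yara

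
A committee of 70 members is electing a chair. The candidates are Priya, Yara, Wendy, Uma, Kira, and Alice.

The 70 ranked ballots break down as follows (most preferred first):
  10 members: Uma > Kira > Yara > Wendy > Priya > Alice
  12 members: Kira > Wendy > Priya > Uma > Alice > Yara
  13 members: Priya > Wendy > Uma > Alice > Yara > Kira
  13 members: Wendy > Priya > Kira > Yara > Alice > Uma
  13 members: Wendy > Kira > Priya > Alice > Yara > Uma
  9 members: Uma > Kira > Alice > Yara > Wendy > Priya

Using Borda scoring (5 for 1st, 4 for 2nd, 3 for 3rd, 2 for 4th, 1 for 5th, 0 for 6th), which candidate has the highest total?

Wendy

Priya: 10×1 + 12×3 + 13×5 + 13×4 + 13×3 + 9×0 = 202
Yara: 10×3 + 12×0 + 13×1 + 13×2 + 13×1 + 9×2 = 100
Wendy: 10×2 + 12×4 + 13×4 + 13×5 + 13×5 + 9×1 = 259
Uma: 10×5 + 12×2 + 13×3 + 13×0 + 13×0 + 9×5 = 158
Kira: 10×4 + 12×5 + 13×0 + 13×3 + 13×4 + 9×4 = 227
Alice: 10×0 + 12×1 + 13×2 + 13×1 + 13×2 + 9×3 = 104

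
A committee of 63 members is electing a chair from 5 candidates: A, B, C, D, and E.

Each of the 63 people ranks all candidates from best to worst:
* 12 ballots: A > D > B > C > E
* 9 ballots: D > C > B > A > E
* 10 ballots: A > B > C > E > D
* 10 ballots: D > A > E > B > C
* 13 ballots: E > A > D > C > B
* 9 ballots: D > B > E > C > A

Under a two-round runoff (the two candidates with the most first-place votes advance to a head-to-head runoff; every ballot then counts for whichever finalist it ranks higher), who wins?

A

Round 1 first-place votes: A 22, B 0, C 0, D 28, E 13. D and A advance.
Runoff: D is ranked above A on 28 ballots, A above D on 35.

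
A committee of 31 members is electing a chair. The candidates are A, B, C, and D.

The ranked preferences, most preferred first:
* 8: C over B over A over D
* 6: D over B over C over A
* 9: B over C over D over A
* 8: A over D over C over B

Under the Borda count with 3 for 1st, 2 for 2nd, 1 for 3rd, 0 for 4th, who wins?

A: 8×1 + 6×0 + 9×0 + 8×3 = 32
B: 8×2 + 6×2 + 9×3 + 8×0 = 55
C: 8×3 + 6×1 + 9×2 + 8×1 = 56
D: 8×0 + 6×3 + 9×1 + 8×2 = 43

C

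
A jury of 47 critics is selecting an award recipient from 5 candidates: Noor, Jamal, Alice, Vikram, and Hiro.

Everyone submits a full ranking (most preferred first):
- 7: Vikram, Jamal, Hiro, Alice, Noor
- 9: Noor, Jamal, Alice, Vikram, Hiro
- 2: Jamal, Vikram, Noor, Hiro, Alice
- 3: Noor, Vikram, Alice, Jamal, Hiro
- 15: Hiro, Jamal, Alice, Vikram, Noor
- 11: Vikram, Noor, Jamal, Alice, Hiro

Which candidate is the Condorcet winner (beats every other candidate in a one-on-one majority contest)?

Jamal

Jamal vs Noor: 24–23
Jamal vs Alice: 44–3
Jamal vs Vikram: 26–21
Jamal vs Hiro: 32–15
Jamal beats every other candidate.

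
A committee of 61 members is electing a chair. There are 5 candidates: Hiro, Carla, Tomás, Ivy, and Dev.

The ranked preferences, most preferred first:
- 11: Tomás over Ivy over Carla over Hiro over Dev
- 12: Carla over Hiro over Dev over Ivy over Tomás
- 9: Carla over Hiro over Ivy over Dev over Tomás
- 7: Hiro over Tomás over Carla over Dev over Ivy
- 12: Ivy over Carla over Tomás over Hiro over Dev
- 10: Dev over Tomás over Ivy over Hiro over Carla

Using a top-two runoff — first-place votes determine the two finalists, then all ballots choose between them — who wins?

Round 1 first-place votes: Hiro 7, Carla 21, Tomás 11, Ivy 12, Dev 10. Carla and Ivy advance.
Runoff: Carla is ranked above Ivy on 28 ballots, Ivy above Carla on 33.

Ivy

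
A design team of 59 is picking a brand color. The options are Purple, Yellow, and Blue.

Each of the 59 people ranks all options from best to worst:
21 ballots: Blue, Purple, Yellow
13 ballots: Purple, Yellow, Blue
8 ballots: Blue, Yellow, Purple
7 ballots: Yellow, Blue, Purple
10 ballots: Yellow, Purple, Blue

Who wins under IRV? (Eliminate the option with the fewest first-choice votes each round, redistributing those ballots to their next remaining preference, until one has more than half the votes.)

Yellow

Round 1: Purple 13, Yellow 17, Blue 29. Purple eliminated.
Round 2: Yellow 30, Blue 29. Yellow has a majority (≥30).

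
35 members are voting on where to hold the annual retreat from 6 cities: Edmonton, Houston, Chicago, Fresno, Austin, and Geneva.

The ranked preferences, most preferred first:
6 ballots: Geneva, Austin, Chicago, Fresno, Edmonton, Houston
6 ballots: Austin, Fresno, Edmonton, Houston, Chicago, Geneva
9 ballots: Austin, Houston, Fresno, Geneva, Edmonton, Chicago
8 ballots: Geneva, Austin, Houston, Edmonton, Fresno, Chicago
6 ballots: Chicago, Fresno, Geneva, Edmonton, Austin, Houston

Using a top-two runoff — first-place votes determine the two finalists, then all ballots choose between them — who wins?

Round 1 first-place votes: Edmonton 0, Houston 0, Chicago 6, Fresno 0, Austin 15, Geneva 14. Austin and Geneva advance.
Runoff: Austin is ranked above Geneva on 15 ballots, Geneva above Austin on 20.

Geneva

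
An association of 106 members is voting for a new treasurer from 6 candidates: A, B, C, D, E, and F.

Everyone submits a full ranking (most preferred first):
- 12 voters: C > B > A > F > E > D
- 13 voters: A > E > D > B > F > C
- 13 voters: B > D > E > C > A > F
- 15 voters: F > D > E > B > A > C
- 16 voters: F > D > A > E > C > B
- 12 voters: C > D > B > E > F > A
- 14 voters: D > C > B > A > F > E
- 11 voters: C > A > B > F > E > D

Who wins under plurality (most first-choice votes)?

C

First-place votes: A 13, B 13, C 35, D 14, E 0, F 31.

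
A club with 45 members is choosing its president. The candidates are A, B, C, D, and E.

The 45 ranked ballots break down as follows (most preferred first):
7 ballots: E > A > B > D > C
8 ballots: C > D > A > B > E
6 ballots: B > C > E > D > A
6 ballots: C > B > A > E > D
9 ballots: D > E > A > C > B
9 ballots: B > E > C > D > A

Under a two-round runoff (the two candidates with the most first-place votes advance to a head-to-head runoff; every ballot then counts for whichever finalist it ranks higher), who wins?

Round 1 first-place votes: A 0, B 15, C 14, D 9, E 7. B and C advance.
Runoff: B is ranked above C on 22 ballots, C above B on 23.

C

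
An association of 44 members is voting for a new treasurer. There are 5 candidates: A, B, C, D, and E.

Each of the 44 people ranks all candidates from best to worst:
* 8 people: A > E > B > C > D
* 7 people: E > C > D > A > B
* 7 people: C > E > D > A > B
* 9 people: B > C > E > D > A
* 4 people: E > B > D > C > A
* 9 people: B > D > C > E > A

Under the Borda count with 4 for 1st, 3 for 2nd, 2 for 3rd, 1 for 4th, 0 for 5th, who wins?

E

A: 8×4 + 7×1 + 7×1 + 9×0 + 4×0 + 9×0 = 46
B: 8×2 + 7×0 + 7×0 + 9×4 + 4×3 + 9×4 = 100
C: 8×1 + 7×3 + 7×4 + 9×3 + 4×1 + 9×2 = 106
D: 8×0 + 7×2 + 7×2 + 9×1 + 4×2 + 9×3 = 72
E: 8×3 + 7×4 + 7×3 + 9×2 + 4×4 + 9×1 = 116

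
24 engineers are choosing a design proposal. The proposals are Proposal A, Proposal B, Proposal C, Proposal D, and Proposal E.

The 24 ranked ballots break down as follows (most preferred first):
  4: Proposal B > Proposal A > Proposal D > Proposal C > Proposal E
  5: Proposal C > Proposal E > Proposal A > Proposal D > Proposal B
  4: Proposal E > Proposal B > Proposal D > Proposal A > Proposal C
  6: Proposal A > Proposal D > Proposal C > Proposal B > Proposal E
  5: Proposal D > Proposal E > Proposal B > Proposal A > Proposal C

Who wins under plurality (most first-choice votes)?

Proposal A

First-place votes: Proposal A 6, Proposal B 4, Proposal C 5, Proposal D 5, Proposal E 4.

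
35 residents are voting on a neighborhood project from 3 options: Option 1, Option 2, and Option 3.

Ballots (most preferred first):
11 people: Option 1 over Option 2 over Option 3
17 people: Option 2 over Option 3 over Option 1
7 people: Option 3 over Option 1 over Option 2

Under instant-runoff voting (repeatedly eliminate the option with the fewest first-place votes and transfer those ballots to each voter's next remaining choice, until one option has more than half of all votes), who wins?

Round 1: Option 1 11, Option 2 17, Option 3 7. Option 3 eliminated.
Round 2: Option 1 18, Option 2 17. Option 1 has a majority (≥18).

Option 1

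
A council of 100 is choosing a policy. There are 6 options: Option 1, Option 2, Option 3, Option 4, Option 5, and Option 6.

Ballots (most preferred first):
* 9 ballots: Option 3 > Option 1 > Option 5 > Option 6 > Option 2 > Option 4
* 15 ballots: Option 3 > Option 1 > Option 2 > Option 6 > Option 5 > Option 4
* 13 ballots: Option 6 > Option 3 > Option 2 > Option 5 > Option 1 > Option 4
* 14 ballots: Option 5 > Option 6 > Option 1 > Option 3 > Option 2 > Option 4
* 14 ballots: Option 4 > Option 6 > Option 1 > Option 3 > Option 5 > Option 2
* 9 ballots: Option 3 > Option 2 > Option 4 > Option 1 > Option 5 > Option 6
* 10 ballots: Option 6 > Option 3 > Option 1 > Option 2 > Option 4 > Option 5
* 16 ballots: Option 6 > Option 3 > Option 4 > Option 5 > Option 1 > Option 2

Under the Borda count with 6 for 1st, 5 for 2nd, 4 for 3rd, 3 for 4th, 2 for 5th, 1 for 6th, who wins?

Option 1: 9×5 + 15×5 + 13×2 + 14×4 + 14×4 + 9×3 + 10×4 + 16×2 = 357
Option 2: 9×2 + 15×4 + 13×4 + 14×2 + 14×1 + 9×5 + 10×3 + 16×1 = 263
Option 3: 9×6 + 15×6 + 13×5 + 14×3 + 14×3 + 9×6 + 10×5 + 16×5 = 477
Option 4: 9×1 + 15×1 + 13×1 + 14×1 + 14×6 + 9×4 + 10×2 + 16×4 = 255
Option 5: 9×4 + 15×2 + 13×3 + 14×6 + 14×2 + 9×2 + 10×1 + 16×3 = 293
Option 6: 9×3 + 15×3 + 13×6 + 14×5 + 14×5 + 9×1 + 10×6 + 16×6 = 455

Option 3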